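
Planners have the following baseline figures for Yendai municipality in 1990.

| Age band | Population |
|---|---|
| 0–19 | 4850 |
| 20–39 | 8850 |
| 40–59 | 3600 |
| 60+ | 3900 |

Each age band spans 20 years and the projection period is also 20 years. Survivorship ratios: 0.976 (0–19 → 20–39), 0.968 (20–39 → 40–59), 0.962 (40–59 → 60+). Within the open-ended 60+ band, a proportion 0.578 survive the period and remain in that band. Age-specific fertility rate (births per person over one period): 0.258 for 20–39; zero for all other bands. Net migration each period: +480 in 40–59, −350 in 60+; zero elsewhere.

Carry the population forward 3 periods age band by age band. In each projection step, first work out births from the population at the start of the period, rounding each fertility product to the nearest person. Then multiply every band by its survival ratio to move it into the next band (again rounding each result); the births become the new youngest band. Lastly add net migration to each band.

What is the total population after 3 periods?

15546

Numbering the bands 1..4 from youngest to oldest:
After projecting period 1:
Births: 8850 × 0.258 = 2283
Band 2: 4850 × 0.976 = 4734
Band 3: 8850 × 0.968 = 8567
Band 4: 3600 × 0.962 + 3900 × 0.578 = 3463 + 2254 = 5717
Net migration: Band 3 + 480 → 9047; Band 4 − 350 → 5367
→ [2283, 4734, 9047, 5367]
After projecting period 2:
Births: 4734 × 0.258 = 1221
Band 2: 2283 × 0.976 = 2228
Band 3: 4734 × 0.968 = 4583
Band 4: 9047 × 0.962 + 5367 × 0.578 = 8703 + 3102 = 11805
Net migration: Band 3 + 480 → 5063; Band 4 − 350 → 11455
→ [1221, 2228, 5063, 11455]
After projecting period 3:
Births: 2228 × 0.258 = 575
Band 2: 1221 × 0.976 = 1192
Band 3: 2228 × 0.968 = 2157
Band 4: 5063 × 0.962 + 11455 × 0.578 = 4871 + 6621 = 11492
Net migration: Band 3 + 480 → 2637; Band 4 − 350 → 11142
→ [575, 1192, 2637, 11142]
Total after period 3: 575 + 1192 + 2637 + 11142 = 15546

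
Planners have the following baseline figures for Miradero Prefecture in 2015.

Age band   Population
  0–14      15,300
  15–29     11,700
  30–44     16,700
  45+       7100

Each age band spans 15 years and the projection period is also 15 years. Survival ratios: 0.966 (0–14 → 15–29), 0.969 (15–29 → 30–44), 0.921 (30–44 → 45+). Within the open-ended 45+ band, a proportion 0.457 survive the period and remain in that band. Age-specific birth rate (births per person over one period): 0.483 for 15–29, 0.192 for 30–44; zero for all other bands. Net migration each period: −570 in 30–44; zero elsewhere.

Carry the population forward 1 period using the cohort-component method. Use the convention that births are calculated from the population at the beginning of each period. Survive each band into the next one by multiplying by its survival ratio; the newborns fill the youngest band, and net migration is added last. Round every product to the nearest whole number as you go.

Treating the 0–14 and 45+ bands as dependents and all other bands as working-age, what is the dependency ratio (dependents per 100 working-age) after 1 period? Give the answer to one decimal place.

107.6

Period 1:
Births: 11700 * 0.483 = 5651  |  16700 * 0.192 = 3206 → 8857
15–29: 15300 * 0.966 = 14780
30–44: 11700 * 0.969 = 11337
45+: 16700 * 0.921 + 7100 * 0.457 = 15381 + 3245 = 18626
Net migration: 30–44 − 570 → 10767
End of period: [8857, 14780, 10767, 18626]
Dependents (band 0–14 + band 45+) = 8857 + 18626 = 27483; working-age = 25547; ratio = 27483/25547 × 100 = 107.6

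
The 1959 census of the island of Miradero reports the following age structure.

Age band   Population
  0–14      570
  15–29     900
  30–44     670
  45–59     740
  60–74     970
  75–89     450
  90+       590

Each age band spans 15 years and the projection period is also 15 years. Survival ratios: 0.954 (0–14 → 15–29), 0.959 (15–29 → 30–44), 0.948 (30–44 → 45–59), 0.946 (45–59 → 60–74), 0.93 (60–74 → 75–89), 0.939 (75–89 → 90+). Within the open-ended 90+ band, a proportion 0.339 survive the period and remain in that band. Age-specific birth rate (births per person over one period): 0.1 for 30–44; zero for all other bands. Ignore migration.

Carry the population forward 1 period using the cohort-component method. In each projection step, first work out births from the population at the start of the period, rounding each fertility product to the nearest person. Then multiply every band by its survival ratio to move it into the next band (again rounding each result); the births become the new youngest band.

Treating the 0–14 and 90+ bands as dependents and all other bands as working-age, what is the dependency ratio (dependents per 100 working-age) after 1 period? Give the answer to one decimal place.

18.9

After projecting period 1:
Births: 670 × 0.1 = 67
15–29: 570 × 0.954 = 544
30–44: 900 × 0.959 = 863
45–59: 670 × 0.948 = 635
60–74: 740 × 0.946 = 700
75–89: 970 × 0.93 = 902
90+: 450 × 0.939 + 590 × 0.339 = 423 + 200 = 623
→ [67, 544, 863, 635, 700, 902, 623]
Dependents (band 0–14 + band 90+) = 67 + 623 = 690; working-age = 3644; ratio = 690/3644 × 100 = 18.9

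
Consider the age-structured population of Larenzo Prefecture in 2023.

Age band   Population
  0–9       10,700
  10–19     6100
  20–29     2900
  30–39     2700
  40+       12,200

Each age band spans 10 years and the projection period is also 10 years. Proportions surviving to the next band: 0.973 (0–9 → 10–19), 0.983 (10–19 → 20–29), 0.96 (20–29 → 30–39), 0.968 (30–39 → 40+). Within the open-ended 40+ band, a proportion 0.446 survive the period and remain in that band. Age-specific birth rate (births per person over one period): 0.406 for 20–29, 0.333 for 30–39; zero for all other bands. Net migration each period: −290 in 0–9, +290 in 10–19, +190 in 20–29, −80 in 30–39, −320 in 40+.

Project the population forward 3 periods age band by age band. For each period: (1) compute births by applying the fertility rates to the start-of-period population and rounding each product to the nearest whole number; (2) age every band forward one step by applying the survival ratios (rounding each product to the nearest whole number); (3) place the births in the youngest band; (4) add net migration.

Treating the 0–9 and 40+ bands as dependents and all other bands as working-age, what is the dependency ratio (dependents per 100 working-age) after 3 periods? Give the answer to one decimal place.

After projecting period 1:
Births: 2900 × 0.406 = 1177 ; 2700 × 0.333 = 899 ⇒ total 2076
10–19: 10700 × 0.973 = 10411
20–29: 6100 × 0.983 = 5996
30–39: 2900 × 0.96 = 2784
40+: 2700 × 0.968 + 12200 × 0.446 = 2614 + 5441 = 8055
Net migration: 0–9 − 290 → 1786; 10–19 + 290 → 10701; 20–29 + 190 → 6186; 30–39 − 80 → 2704; 40+ − 320 → 7735
Giving 1786 / 10701 / 6186 / 2704 / 7735.
After projecting period 2:
Births: 6186 × 0.406 = 2512 ; 2704 × 0.333 = 900 ⇒ total 3412
10–19: 1786 × 0.973 = 1738
20–29: 10701 × 0.983 = 10519
30–39: 6186 × 0.96 = 5939
40+: 2704 × 0.968 + 7735 × 0.446 = 2617 + 3450 = 6067
Net migration: 0–9 − 290 → 3122; 10–19 + 290 → 2028; 20–29 + 190 → 10709; 30–39 − 80 → 5859; 40+ − 320 → 5747
Giving 3122 / 2028 / 10709 / 5859 / 5747.
After projecting period 3:
Births: 10709 × 0.406 = 4348 ; 5859 × 0.333 = 1951 ⇒ total 6299
10–19: 3122 × 0.973 = 3038
20–29: 2028 × 0.983 = 1994
30–39: 10709 × 0.96 = 10281
40+: 5859 × 0.968 + 5747 × 0.446 = 5672 + 2563 = 8235
Net migration: 0–9 − 290 → 6009; 10–19 + 290 → 3328; 20–29 + 190 → 2184; 30–39 − 80 → 10201; 40+ − 320 → 7915
Giving 6009 / 3328 / 2184 / 10201 / 7915.
Dependents (band 0–9 + band 40+) = 6009 + 7915 = 13924; working-age = 15713; ratio = 13924/15713 × 100 = 88.6

88.6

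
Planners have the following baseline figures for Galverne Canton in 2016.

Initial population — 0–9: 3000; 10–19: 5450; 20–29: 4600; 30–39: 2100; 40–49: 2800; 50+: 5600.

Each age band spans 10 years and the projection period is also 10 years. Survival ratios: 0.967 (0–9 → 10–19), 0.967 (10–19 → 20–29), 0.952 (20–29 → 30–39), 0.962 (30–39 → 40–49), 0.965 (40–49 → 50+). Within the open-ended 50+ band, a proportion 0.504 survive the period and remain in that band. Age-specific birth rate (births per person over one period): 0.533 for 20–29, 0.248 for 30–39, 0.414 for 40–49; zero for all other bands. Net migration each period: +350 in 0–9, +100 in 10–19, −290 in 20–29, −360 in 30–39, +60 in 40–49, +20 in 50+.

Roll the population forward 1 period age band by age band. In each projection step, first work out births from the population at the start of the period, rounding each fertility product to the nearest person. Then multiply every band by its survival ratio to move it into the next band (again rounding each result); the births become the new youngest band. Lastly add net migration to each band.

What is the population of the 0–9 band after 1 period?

After projecting period 1:
Births: 4600 × 0.533 = 2452 ; 2100 × 0.248 = 521 ; 2800 × 0.414 = 1159 → total 4132
10–19: 3000 × 0.967 = 2901
20–29: 5450 × 0.967 = 5270
30–39: 4600 × 0.952 = 4379
40–49: 2100 × 0.962 = 2020
50+: 2800 × 0.965 + 5600 × 0.504 = 2702 + 2822 = 5524
Net migration: 0–9 + 350 → 4482; 10–19 + 100 → 3001; 20–29 − 290 → 4980; 30–39 − 360 → 4019; 40–49 + 60 → 2080; 50+ + 20 → 5544
Giving 4482 / 3001 / 4980 / 4019 / 2080 / 5544.

4482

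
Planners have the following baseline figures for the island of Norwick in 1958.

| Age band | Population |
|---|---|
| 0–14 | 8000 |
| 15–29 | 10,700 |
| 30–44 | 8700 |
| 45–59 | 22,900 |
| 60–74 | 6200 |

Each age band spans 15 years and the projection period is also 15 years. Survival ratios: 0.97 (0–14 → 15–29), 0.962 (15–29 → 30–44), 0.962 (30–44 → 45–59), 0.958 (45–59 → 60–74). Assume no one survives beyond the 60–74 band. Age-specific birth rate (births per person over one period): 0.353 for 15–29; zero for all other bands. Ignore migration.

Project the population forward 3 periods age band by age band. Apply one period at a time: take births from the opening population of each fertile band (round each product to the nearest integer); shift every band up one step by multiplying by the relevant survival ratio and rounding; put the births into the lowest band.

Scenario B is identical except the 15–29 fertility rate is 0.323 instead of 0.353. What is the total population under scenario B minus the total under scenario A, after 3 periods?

Numbering the groups 1..5 from youngest to oldest:
Period 1:
Births: 10700 * 0.353 = 3777
Group 2: 8000 * 0.97 = 7760
Group 3: 10700 * 0.962 = 10293
Group 4: 8700 * 0.962 = 8369
Group 5: 22900 * 0.958 = 21938
End of period: [3777, 7760, 10293, 8369, 21938]
Period 2:
Births: 7760 * 0.353 = 2739
Group 2: 3777 * 0.97 = 3664
Group 3: 7760 * 0.962 = 7465
Group 4: 10293 * 0.962 = 9902
Group 5: 8369 * 0.958 = 8018
End of period: [2739, 3664, 7465, 9902, 8018]
Period 3:
Births: 3664 * 0.353 = 1293
Group 2: 2739 * 0.97 = 2657
Group 3: 3664 * 0.962 = 3525
Group 4: 7465 * 0.962 = 7181
Group 5: 9902 * 0.958 = 9486
End of period: [1293, 2657, 3525, 7181, 9486]
Scenario A total after 3 periods: 24142
Scenario B projection —
Period 1:
Births: 10700 * 0.323 = 3456
Group 2: 8000 * 0.97 = 7760
Group 3: 10700 * 0.962 = 10293
Group 4: 8700 * 0.962 = 8369
Group 5: 22900 * 0.958 = 21938
End of period: [3456, 7760, 10293, 8369, 21938]
Period 2:
Births: 7760 * 0.323 = 2506
Group 2: 3456 * 0.97 = 3352
Group 3: 7760 * 0.962 = 7465
Group 4: 10293 * 0.962 = 9902
Group 5: 8369 * 0.958 = 8018
End of period: [2506, 3352, 7465, 9902, 8018]
Period 3:
Births: 3352 * 0.323 = 1083
Group 2: 2506 * 0.97 = 2431
Group 3: 3352 * 0.962 = 3225
Group 4: 7465 * 0.962 = 7181
Group 5: 9902 * 0.958 = 9486
End of period: [1083, 2431, 3225, 7181, 9486]
Scenario B total after 3 periods: 23406
Difference B − A = 23406 − 24142 = -736

-736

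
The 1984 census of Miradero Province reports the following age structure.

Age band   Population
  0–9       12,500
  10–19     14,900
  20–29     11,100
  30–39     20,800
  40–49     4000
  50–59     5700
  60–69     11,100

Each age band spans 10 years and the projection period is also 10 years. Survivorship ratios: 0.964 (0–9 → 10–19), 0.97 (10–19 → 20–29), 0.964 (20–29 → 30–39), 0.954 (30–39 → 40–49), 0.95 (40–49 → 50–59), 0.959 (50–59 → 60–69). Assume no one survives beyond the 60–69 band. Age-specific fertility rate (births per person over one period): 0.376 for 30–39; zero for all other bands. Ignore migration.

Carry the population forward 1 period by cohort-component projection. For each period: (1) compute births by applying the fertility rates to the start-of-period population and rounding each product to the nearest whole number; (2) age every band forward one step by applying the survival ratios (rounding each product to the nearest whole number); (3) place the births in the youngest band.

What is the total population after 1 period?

74133

After projecting period 1:
Births: 20800 × 0.376 = 7821
10–19: 12500 × 0.964 = 12050
20–29: 14900 × 0.97 = 14453
30–39: 11100 × 0.964 = 10700
40–49: 20800 × 0.954 = 19843
50–59: 4000 × 0.95 = 3800
60–69: 5700 × 0.959 = 5466
Population now: 0–9=7821, 10–19=12050, 20–29=14453, 30–39=10700, 40–49=19843, 50–59=3800, 60–69=5466
Total after period 1: 7821 + 12050 + 14453 + 10700 + 19843 + 3800 + 5466 = 74133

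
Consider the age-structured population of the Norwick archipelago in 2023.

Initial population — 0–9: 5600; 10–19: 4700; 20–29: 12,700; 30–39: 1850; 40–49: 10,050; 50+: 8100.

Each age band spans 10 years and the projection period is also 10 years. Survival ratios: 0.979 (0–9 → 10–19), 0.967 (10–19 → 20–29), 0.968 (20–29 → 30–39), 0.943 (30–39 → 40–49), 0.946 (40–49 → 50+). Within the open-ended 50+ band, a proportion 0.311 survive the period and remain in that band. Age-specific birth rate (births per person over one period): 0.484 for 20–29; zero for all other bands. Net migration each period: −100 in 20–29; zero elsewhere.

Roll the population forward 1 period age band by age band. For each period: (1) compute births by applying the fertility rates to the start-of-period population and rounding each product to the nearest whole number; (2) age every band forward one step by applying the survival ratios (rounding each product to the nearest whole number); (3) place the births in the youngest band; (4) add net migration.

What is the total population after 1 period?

[period 1]
Births: 12700 * 0.484 = 6147
10–19: 5600 * 0.979 = 5482
20–29: 4700 * 0.967 = 4545
30–39: 12700 * 0.968 = 12294
40–49: 1850 * 0.943 = 1745
50+: 10050 * 0.946 + 8100 * 0.311 = 9507 + 2519 = 12026
Net migration: 20–29 − 100 → 4445
End of period: [6147, 5482, 4445, 12294, 1745, 12026]
Total after period 1: 6147 + 5482 + 4445 + 12294 + 1745 + 12026 = 42139

42139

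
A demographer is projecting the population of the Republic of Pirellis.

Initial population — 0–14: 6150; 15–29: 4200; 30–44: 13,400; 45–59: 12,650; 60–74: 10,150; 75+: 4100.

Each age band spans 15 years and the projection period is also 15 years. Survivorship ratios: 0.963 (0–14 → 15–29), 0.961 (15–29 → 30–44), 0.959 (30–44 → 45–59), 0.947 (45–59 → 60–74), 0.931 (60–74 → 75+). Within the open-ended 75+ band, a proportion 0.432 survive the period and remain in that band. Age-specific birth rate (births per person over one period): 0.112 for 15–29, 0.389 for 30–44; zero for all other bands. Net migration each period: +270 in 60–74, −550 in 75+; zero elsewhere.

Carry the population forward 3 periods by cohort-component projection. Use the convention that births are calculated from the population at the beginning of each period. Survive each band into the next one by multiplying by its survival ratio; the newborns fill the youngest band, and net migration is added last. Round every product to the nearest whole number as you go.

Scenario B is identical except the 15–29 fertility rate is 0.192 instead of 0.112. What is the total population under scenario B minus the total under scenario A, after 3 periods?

1267

Period 1.
Births: 4200 × 0.112 = 470, 13400 × 0.389 = 5213 ⇒ total 5683
15–29: 6150 × 0.963 = 5922
30–44: 4200 × 0.961 = 4036
45–59: 13400 × 0.959 = 12851
60–74: 12650 × 0.947 = 11980
75+: 10150 × 0.931 + 4100 × 0.432 = 9450 + 1771 = 11221
Net migration: 60–74 + 270 → 12250; 75+ − 550 → 10671
Population now: 0–14=5683, 15–29=5922, 30–44=4036, 45–59=12851, 60–74=12250, 75+=10671
Period 2.
Births: 5922 × 0.112 = 663, 4036 × 0.389 = 1570 ⇒ total 2233
15–29: 5683 × 0.963 = 5473
30–44: 5922 × 0.961 = 5691
45–59: 4036 × 0.959 = 3871
60–74: 12851 × 0.947 = 12170
75+: 12250 × 0.931 + 10671 × 0.432 = 11405 + 4610 = 16015
Net migration: 60–74 + 270 → 12440; 75+ − 550 → 15465
Population now: 0–14=2233, 15–29=5473, 30–44=5691, 45–59=3871, 60–74=12440, 75+=15465
Period 3.
Births: 5473 × 0.112 = 613, 5691 × 0.389 = 2214 ⇒ total 2827
15–29: 2233 × 0.963 = 2150
30–44: 5473 × 0.961 = 5260
45–59: 5691 × 0.959 = 5458
60–74: 3871 × 0.947 = 3666
75+: 12440 × 0.931 + 15465 × 0.432 = 11582 + 6681 = 18263
Net migration: 60–74 + 270 → 3936; 75+ − 550 → 17713
Population now: 0–14=2827, 15–29=2150, 30–44=5260, 45–59=5458, 60–74=3936, 75+=17713
Scenario A total after 3 periods: 37344
Scenario B projection —
Period 1.
Births: 4200 × 0.192 = 806, 13400 × 0.389 = 5213 ⇒ total 6019
15–29: 6150 × 0.963 = 5922
30–44: 4200 × 0.961 = 4036
45–59: 13400 × 0.959 = 12851
60–74: 12650 × 0.947 = 11980
75+: 10150 × 0.931 + 4100 × 0.432 = 9450 + 1771 = 11221
Net migration: 60–74 + 270 → 12250; 75+ − 550 → 10671
Population now: 0–14=6019, 15–29=5922, 30–44=4036, 45–59=12851, 60–74=12250, 75+=10671
Period 2.
Births: 5922 × 0.192 = 1137, 4036 × 0.389 = 1570 ⇒ total 2707
15–29: 6019 × 0.963 = 5796
30–44: 5922 × 0.961 = 5691
45–59: 4036 × 0.959 = 3871
60–74: 12851 × 0.947 = 12170
75+: 12250 × 0.931 + 10671 × 0.432 = 11405 + 4610 = 16015
Net migration: 60–74 + 270 → 12440; 75+ − 550 → 15465
Population now: 0–14=2707, 15–29=5796, 30–44=5691, 45–59=3871, 60–74=12440, 75+=15465
Period 3.
Births: 5796 × 0.192 = 1113, 5691 × 0.389 = 2214 ⇒ total 3327
15–29: 2707 × 0.963 = 2607
30–44: 5796 × 0.961 = 5570
45–59: 5691 × 0.959 = 5458
60–74: 3871 × 0.947 = 3666
75+: 12440 × 0.931 + 15465 × 0.432 = 11582 + 6681 = 18263
Net migration: 60–74 + 270 → 3936; 75+ − 550 → 17713
Population now: 0–14=3327, 15–29=2607, 30–44=5570, 45–59=5458, 60–74=3936, 75+=17713
Scenario B total after 3 periods: 38611
Difference B − A = 38611 − 37344 = 1267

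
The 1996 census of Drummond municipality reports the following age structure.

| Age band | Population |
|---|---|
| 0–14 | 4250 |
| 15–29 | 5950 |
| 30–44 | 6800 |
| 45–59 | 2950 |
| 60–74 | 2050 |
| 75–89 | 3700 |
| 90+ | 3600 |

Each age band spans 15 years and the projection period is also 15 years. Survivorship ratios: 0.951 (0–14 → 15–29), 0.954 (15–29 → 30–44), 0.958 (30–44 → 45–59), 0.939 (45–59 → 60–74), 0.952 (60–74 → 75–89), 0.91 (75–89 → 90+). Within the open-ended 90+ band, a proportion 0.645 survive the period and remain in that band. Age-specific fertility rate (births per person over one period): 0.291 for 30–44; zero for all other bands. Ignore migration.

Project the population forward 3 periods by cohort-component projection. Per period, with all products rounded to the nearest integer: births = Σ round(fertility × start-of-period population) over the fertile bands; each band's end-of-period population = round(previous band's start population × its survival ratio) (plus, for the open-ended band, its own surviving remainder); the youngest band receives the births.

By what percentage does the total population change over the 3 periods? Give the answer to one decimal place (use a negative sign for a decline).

-14.6

— Period 1 —
Births: 6800 * 0.291 = 1979
15–29: 4250 * 0.951 = 4042
30–44: 5950 * 0.954 = 5676
45–59: 6800 * 0.958 = 6514
60–74: 2950 * 0.939 = 2770
75–89: 2050 * 0.952 = 1952
90+: 3700 * 0.91 + 3600 * 0.645 = 3367 + 2322 = 5689
End of period: [1979, 4042, 5676, 6514, 2770, 1952, 5689]
— Period 2 —
Births: 5676 * 0.291 = 1652
15–29: 1979 * 0.951 = 1882
30–44: 4042 * 0.954 = 3856
45–59: 5676 * 0.958 = 5438
60–74: 6514 * 0.939 = 6117
75–89: 2770 * 0.952 = 2637
90+: 1952 * 0.91 + 5689 * 0.645 = 1776 + 3669 = 5445
End of period: [1652, 1882, 3856, 5438, 6117, 2637, 5445]
— Period 3 —
Births: 3856 * 0.291 = 1122
15–29: 1652 * 0.951 = 1571
30–44: 1882 * 0.954 = 1795
45–59: 3856 * 0.958 = 3694
60–74: 5438 * 0.939 = 5106
75–89: 6117 * 0.952 = 5823
90+: 2637 * 0.91 + 5445 * 0.645 = 2400 + 3512 = 5912
End of period: [1122, 1571, 1795, 3694, 5106, 5823, 5912]
Total: 29300 → 25023; change = -4277; percentage change = -14.6%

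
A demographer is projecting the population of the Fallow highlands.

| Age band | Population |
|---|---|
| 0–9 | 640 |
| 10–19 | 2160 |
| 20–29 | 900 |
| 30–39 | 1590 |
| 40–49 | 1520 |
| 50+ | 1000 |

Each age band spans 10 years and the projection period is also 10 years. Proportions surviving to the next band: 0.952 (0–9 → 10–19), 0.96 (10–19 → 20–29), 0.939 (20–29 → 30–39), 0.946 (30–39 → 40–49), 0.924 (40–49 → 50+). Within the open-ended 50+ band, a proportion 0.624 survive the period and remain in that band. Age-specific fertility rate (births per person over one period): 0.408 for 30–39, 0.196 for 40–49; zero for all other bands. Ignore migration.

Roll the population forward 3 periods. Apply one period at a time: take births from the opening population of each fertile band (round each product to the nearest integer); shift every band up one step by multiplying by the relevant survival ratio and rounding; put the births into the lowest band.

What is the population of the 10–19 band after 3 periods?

609

[period 1]
Births: 1590 * 0.408 = 649, 1520 * 0.196 = 298 → total 947
10–19: 640 * 0.952 = 609
20–29: 2160 * 0.96 = 2074
30–39: 900 * 0.939 = 845
40–49: 1590 * 0.946 = 1504
50+: 1520 * 0.924 + 1000 * 0.624 = 1404 + 624 = 2028
Population now: 0–9=947, 10–19=609, 20–29=2074, 30–39=845, 40–49=1504, 50+=2028
[period 2]
Births: 845 * 0.408 = 345, 1504 * 0.196 = 295 → total 640
10–19: 947 * 0.952 = 902
20–29: 609 * 0.96 = 585
30–39: 2074 * 0.939 = 1947
40–49: 845 * 0.946 = 799
50+: 1504 * 0.924 + 2028 * 0.624 = 1390 + 1265 = 2655
Population now: 0–9=640, 10–19=902, 20–29=585, 30–39=1947, 40–49=799, 50+=2655
[period 3]
Births: 1947 * 0.408 = 794, 799 * 0.196 = 157 → total 951
10–19: 640 * 0.952 = 609
20–29: 902 * 0.96 = 866
30–39: 585 * 0.939 = 549
40–49: 1947 * 0.946 = 1842
50+: 799 * 0.924 + 2655 * 0.624 = 738 + 1657 = 2395
Population now: 0–9=951, 10–19=609, 20–29=866, 30–39=549, 40–49=1842, 50+=2395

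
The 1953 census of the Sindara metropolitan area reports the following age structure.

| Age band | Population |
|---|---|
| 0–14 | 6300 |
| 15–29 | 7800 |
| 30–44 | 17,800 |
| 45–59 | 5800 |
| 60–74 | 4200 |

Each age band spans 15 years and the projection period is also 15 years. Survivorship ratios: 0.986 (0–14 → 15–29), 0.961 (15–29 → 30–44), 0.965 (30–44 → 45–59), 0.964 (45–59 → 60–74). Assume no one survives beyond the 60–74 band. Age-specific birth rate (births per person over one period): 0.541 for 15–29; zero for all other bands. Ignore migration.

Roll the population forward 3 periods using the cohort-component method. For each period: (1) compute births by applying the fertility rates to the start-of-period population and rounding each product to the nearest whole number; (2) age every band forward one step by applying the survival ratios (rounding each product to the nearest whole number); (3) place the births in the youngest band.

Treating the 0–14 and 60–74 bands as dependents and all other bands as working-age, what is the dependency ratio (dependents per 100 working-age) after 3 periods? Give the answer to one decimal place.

(Groups numbered youngest = 1 to oldest = 5.)
After projecting period 1:
Births: 7800 × 0.541 = 4220
Group 2: 6300 × 0.986 = 6212
Group 3: 7800 × 0.961 = 7496
Group 4: 17800 × 0.965 = 17177
Group 5: 5800 × 0.964 = 5591
Giving 4220 / 6212 / 7496 / 17177 / 5591.
After projecting period 2:
Births: 6212 × 0.541 = 3361
Group 2: 4220 × 0.986 = 4161
Group 3: 6212 × 0.961 = 5970
Group 4: 7496 × 0.965 = 7234
Group 5: 17177 × 0.964 = 16559
Giving 3361 / 4161 / 5970 / 7234 / 16559.
After projecting period 3:
Births: 4161 × 0.541 = 2251
Group 2: 3361 × 0.986 = 3314
Group 3: 4161 × 0.961 = 3999
Group 4: 5970 × 0.965 = 5761
Group 5: 7234 × 0.964 = 6974
Giving 2251 / 3314 / 3999 / 5761 / 6974.
Dependents (band 0–14 + band 60–74) = 2251 + 6974 = 9225; working-age = 13074; ratio = 9225/13074 × 100 = 70.6

70.6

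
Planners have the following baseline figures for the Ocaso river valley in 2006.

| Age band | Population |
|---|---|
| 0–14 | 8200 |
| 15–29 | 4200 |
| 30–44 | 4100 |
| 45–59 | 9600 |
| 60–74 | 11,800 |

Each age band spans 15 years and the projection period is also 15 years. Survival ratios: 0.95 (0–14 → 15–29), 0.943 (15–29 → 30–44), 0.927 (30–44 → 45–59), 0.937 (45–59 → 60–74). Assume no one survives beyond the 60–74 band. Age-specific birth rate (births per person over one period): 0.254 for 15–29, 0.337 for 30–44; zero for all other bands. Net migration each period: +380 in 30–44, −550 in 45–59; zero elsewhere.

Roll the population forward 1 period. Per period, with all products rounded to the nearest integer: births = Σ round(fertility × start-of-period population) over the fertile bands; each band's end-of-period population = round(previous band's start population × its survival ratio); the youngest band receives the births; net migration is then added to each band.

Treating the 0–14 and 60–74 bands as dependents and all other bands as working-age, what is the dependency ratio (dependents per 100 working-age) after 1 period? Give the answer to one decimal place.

After projecting period 1:
Births: 4200 × 0.254 = 1067 ; 4100 × 0.337 = 1382 — total 2449
15–29: 8200 × 0.95 = 7790
30–44: 4200 × 0.943 = 3961
45–59: 4100 × 0.927 = 3801
60–74: 9600 × 0.937 = 8995
Net migration: 30–44 + 380 → 4341; 45–59 − 550 → 3251
→ [2449, 7790, 4341, 3251, 8995]
Dependents (band 0–14 + band 60–74) = 2449 + 8995 = 11444; working-age = 15382; ratio = 11444/15382 × 100 = 74.4

74.4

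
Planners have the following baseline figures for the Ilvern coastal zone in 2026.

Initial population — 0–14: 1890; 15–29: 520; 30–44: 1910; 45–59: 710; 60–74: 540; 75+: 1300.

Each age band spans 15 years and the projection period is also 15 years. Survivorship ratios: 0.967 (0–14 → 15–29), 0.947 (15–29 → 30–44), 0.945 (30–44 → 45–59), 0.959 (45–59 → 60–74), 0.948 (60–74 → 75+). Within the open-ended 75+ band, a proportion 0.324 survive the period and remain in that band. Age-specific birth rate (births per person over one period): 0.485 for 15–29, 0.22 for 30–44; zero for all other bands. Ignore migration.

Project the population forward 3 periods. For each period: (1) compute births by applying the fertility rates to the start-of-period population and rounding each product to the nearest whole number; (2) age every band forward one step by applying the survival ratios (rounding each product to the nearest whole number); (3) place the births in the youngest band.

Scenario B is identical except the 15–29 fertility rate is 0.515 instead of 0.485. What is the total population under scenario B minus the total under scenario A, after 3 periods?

Period 1.
Births: 520 * 0.485 = 252  |  1910 * 0.22 = 420 — total 672
15–29: 1890 * 0.967 = 1828
30–44: 520 * 0.947 = 492
45–59: 1910 * 0.945 = 1805
60–74: 710 * 0.959 = 681
75+: 540 * 0.948 + 1300 * 0.324 = 512 + 421 = 933
→ [672, 1828, 492, 1805, 681, 933]
Period 2.
Births: 1828 * 0.485 = 887  |  492 * 0.22 = 108 — total 995
15–29: 672 * 0.967 = 650
30–44: 1828 * 0.947 = 1731
45–59: 492 * 0.945 = 465
60–74: 1805 * 0.959 = 1731
75+: 681 * 0.948 + 933 * 0.324 = 646 + 302 = 948
→ [995, 650, 1731, 465, 1731, 948]
Period 3.
Births: 650 * 0.485 = 315  |  1731 * 0.22 = 381 — total 696
15–29: 995 * 0.967 = 962
30–44: 650 * 0.947 = 616
45–59: 1731 * 0.945 = 1636
60–74: 465 * 0.959 = 446
75+: 1731 * 0.948 + 948 * 0.324 = 1641 + 307 = 1948
→ [696, 962, 616, 1636, 446, 1948]
Scenario A total after 3 periods: 6304
Scenario B projection —
Period 1.
Births: 520 * 0.515 = 268  |  1910 * 0.22 = 420 — total 688
15–29: 1890 * 0.967 = 1828
30–44: 520 * 0.947 = 492
45–59: 1910 * 0.945 = 1805
60–74: 710 * 0.959 = 681
75+: 540 * 0.948 + 1300 * 0.324 = 512 + 421 = 933
→ [688, 1828, 492, 1805, 681, 933]
Period 2.
Births: 1828 * 0.515 = 941  |  492 * 0.22 = 108 — total 1049
15–29: 688 * 0.967 = 665
30–44: 1828 * 0.947 = 1731
45–59: 492 * 0.945 = 465
60–74: 1805 * 0.959 = 1731
75+: 681 * 0.948 + 933 * 0.324 = 646 + 302 = 948
→ [1049, 665, 1731, 465, 1731, 948]
Period 3.
Births: 665 * 0.515 = 342  |  1731 * 0.22 = 381 — total 723
15–29: 1049 * 0.967 = 1014
30–44: 665 * 0.947 = 630
45–59: 1731 * 0.945 = 1636
60–74: 465 * 0.959 = 446
75+: 1731 * 0.948 + 948 * 0.324 = 1641 + 307 = 1948
→ [723, 1014, 630, 1636, 446, 1948]
Scenario B total after 3 periods: 6397
Difference B − A = 6397 − 6304 = 93

93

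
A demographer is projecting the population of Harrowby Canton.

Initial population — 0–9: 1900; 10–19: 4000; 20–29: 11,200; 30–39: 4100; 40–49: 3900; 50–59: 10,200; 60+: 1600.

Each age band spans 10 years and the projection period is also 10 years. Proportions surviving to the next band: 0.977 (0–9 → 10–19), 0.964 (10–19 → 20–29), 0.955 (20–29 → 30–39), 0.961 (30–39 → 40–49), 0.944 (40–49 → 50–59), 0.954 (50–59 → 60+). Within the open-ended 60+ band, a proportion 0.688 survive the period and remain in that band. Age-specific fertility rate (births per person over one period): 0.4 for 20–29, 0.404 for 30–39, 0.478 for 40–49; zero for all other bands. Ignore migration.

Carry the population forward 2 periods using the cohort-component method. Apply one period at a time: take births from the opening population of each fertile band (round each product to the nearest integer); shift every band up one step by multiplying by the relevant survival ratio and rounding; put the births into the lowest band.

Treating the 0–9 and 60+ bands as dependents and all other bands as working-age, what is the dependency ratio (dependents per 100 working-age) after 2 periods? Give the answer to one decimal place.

68.6

(Bands numbered youngest = 1 to oldest = 7.)
[period 1]
Births: 11200 × 0.4 = 4480, 4100 × 0.404 = 1656, 3900 × 0.478 = 1864 — total 8000
Band 2: 1900 × 0.977 = 1856
Band 3: 4000 × 0.964 = 3856
Band 4: 11200 × 0.955 = 10696
Band 5: 4100 × 0.961 = 3940
Band 6: 3900 × 0.944 = 3682
Band 7: 10200 × 0.954 + 1600 × 0.688 = 9731 + 1101 = 10832
Population now: 0–9=8000, 10–19=1856, 20–29=3856, 30–39=10696, 40–49=3940, 50–59=3682, 60+=10832
[period 2]
Births: 3856 × 0.4 = 1542, 10696 × 0.404 = 4321, 3940 × 0.478 = 1883 — total 7746
Band 2: 8000 × 0.977 = 7816
Band 3: 1856 × 0.964 = 1789
Band 4: 3856 × 0.955 = 3682
Band 5: 10696 × 0.961 = 10279
Band 6: 3940 × 0.944 = 3719
Band 7: 3682 × 0.954 + 10832 × 0.688 = 3513 + 7452 = 10965
Population now: 0–9=7746, 10–19=7816, 20–29=1789, 30–39=3682, 40–49=10279, 50–59=3719, 60+=10965
Dependents (band 0–9 + band 60+) = 7746 + 10965 = 18711; working-age = 27285; ratio = 18711/27285 × 100 = 68.6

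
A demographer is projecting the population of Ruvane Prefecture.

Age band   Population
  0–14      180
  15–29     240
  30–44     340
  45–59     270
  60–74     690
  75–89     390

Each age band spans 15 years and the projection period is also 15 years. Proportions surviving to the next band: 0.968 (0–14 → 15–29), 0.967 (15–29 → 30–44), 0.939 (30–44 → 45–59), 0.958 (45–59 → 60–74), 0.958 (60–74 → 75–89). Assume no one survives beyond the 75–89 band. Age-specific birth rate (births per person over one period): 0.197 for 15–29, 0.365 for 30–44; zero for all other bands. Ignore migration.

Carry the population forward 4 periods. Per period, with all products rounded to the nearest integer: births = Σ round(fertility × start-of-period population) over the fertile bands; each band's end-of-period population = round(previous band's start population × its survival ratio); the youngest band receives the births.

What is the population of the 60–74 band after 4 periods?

Period 1:
Births: 240 × 0.197 = 47 ; 340 × 0.365 = 124 → 171
15–29: 180 × 0.968 = 174
30–44: 240 × 0.967 = 232
45–59: 340 × 0.939 = 319
60–74: 270 × 0.958 = 259
75–89: 690 × 0.958 = 661
Population now: 0–14=171, 15–29=174, 30–44=232, 45–59=319, 60–74=259, 75–89=661
Period 2:
Births: 174 × 0.197 = 34 ; 232 × 0.365 = 85 → 119
15–29: 171 × 0.968 = 166
30–44: 174 × 0.967 = 168
45–59: 232 × 0.939 = 218
60–74: 319 × 0.958 = 306
75–89: 259 × 0.958 = 248
Population now: 0–14=119, 15–29=166, 30–44=168, 45–59=218, 60–74=306, 75–89=248
Period 3:
Births: 166 × 0.197 = 33 ; 168 × 0.365 = 61 → 94
15–29: 119 × 0.968 = 115
30–44: 166 × 0.967 = 161
45–59: 168 × 0.939 = 158
60–74: 218 × 0.958 = 209
75–89: 306 × 0.958 = 293
Population now: 0–14=94, 15–29=115, 30–44=161, 45–59=158, 60–74=209, 75–89=293
Period 4:
Births: 115 × 0.197 = 23 ; 161 × 0.365 = 59 → 82
15–29: 94 × 0.968 = 91
30–44: 115 × 0.967 = 111
45–59: 161 × 0.939 = 151
60–74: 158 × 0.958 = 151
75–89: 209 × 0.958 = 200
Population now: 0–14=82, 15–29=91, 30–44=111, 45–59=151, 60–74=151, 75–89=200

151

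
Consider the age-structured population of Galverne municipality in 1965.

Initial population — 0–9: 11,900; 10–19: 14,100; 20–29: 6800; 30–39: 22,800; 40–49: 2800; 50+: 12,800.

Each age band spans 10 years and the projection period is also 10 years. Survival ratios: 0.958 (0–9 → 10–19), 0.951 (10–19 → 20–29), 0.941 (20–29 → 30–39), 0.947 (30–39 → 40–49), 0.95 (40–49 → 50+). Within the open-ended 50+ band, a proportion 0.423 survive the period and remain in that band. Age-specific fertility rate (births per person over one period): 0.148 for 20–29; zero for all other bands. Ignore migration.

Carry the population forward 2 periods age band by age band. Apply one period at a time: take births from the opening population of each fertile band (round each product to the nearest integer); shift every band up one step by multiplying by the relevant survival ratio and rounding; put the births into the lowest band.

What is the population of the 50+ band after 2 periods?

23927

[period 1]
Births: 6800 × 0.148 = 1006
10–19: 11900 × 0.958 = 11400
20–29: 14100 × 0.951 = 13409
30–39: 6800 × 0.941 = 6399
40–49: 22800 × 0.947 = 21592
50+: 2800 × 0.95 + 12800 × 0.423 = 2660 + 5414 = 8074
→ [1006, 11400, 13409, 6399, 21592, 8074]
[period 2]
Births: 13409 × 0.148 = 1985
10–19: 1006 × 0.958 = 964
20–29: 11400 × 0.951 = 10841
30–39: 13409 × 0.941 = 12618
40–49: 6399 × 0.947 = 6060
50+: 21592 × 0.95 + 8074 × 0.423 = 20512 + 3415 = 23927
→ [1985, 964, 10841, 12618, 6060, 23927]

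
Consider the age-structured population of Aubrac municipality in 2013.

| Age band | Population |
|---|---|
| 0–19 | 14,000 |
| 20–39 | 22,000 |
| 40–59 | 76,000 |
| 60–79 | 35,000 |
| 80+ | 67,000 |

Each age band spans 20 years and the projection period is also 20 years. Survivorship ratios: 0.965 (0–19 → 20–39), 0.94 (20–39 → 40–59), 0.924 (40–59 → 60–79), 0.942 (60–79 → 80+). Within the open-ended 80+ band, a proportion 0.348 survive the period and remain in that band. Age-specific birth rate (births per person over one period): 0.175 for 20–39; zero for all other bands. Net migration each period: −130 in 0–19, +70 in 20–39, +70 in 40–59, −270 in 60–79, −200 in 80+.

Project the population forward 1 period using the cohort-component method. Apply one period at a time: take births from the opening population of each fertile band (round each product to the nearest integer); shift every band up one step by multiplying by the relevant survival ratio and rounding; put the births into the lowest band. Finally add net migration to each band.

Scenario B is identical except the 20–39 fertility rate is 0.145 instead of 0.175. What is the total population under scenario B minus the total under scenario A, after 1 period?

After projecting period 1:
Births: 22000 × 0.175 = 3850
20–39: 14000 × 0.965 = 13510
40–59: 22000 × 0.94 = 20680
60–79: 76000 × 0.924 = 70224
80+: 35000 × 0.942 + 67000 × 0.348 = 32970 + 23316 = 56286
Net migration: 0–19 − 130 → 3720; 20–39 + 70 → 13580; 40–59 + 70 → 20750; 60–79 − 270 → 69954; 80+ − 200 → 56086
Giving 3720 / 13580 / 20750 / 69954 / 56086.
Scenario A total after 1 period: 164090
Scenario B projection —
After projecting period 1:
Births: 22000 × 0.145 = 3190
20–39: 14000 × 0.965 = 13510
40–59: 22000 × 0.94 = 20680
60–79: 76000 × 0.924 = 70224
80+: 35000 × 0.942 + 67000 × 0.348 = 32970 + 23316 = 56286
Net migration: 0–19 − 130 → 3060; 20–39 + 70 → 13580; 40–59 + 70 → 20750; 60–79 − 270 → 69954; 80+ − 200 → 56086
Giving 3060 / 13580 / 20750 / 69954 / 56086.
Scenario B total after 1 period: 163430
Difference B − A = 163430 − 164090 = -660

-660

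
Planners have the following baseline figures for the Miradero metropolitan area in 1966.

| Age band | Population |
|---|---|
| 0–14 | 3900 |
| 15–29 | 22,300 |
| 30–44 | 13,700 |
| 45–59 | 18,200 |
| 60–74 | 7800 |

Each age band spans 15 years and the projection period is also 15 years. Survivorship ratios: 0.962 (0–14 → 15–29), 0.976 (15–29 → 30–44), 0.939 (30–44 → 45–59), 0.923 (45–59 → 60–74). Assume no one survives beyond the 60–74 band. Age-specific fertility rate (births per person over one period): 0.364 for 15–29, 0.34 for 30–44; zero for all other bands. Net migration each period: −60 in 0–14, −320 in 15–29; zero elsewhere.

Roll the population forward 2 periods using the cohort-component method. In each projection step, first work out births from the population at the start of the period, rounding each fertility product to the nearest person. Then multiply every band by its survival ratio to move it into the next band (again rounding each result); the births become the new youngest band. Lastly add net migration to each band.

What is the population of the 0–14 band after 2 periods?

8589

Call the groups 1 to 5, youngest first.
— Period 1 —
Births: 22300 × 0.364 = 8117  |  13700 × 0.34 = 4658 → total 12775
Group 2: 3900 × 0.962 = 3752
Group 3: 22300 × 0.976 = 21765
Group 4: 13700 × 0.939 = 12864
Group 5: 18200 × 0.923 = 16799
Net migration: Group 1 − 60 → 12715; Group 2 − 320 → 3432
End of period: [12715, 3432, 21765, 12864, 16799]
— Period 2 —
Births: 3432 × 0.364 = 1249  |  21765 × 0.34 = 7400 → total 8649
Group 2: 12715 × 0.962 = 12232
Group 3: 3432 × 0.976 = 3350
Group 4: 21765 × 0.939 = 20437
Group 5: 12864 × 0.923 = 11873
Net migration: Group 1 − 60 → 8589; Group 2 − 320 → 11912
End of period: [8589, 11912, 3350, 20437, 11873]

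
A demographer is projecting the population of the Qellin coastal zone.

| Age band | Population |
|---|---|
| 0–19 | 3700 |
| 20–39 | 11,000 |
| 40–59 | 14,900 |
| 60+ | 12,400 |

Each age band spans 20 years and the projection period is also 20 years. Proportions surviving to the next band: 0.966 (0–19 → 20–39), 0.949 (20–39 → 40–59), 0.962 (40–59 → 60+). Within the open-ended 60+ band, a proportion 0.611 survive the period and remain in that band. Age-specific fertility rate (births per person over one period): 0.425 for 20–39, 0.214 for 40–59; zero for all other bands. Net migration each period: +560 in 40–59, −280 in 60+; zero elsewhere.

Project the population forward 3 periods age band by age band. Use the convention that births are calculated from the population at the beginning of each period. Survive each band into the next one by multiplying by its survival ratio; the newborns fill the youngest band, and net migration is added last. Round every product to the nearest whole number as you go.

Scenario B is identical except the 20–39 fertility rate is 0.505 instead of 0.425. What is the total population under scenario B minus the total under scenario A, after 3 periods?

2120

— Period 1 —
Births: 11000 × 0.425 = 4675  |  14900 × 0.214 = 3189 → 7864
20–39: 3700 × 0.966 = 3574
40–59: 11000 × 0.949 = 10439
60+: 14900 × 0.962 + 12400 × 0.611 = 14334 + 7576 = 21910
Net migration: 40–59 + 560 → 10999; 60+ − 280 → 21630
Population now: 0–19=7864, 20–39=3574, 40–59=10999, 60+=21630
— Period 2 —
Births: 3574 × 0.425 = 1519  |  10999 × 0.214 = 2354 → 3873
20–39: 7864 × 0.966 = 7597
40–59: 3574 × 0.949 = 3392
60+: 10999 × 0.962 + 21630 × 0.611 = 10581 + 13216 = 23797
Net migration: 40–59 + 560 → 3952; 60+ − 280 → 23517
Population now: 0–19=3873, 20–39=7597, 40–59=3952, 60+=23517
— Period 3 —
Births: 7597 × 0.425 = 3229  |  3952 × 0.214 = 846 → 4075
20–39: 3873 × 0.966 = 3741
40–59: 7597 × 0.949 = 7210
60+: 3952 × 0.962 + 23517 × 0.611 = 3802 + 14369 = 18171
Net migration: 40–59 + 560 → 7770; 60+ − 280 → 17891
Population now: 0–19=4075, 20–39=3741, 40–59=7770, 60+=17891
Scenario A total after 3 periods: 33477
Scenario B projection —
— Period 1 —
Births: 11000 × 0.505 = 5555  |  14900 × 0.214 = 3189 → 8744
20–39: 3700 × 0.966 = 3574
40–59: 11000 × 0.949 = 10439
60+: 14900 × 0.962 + 12400 × 0.611 = 14334 + 7576 = 21910
Net migration: 40–59 + 560 → 10999; 60+ − 280 → 21630
Population now: 0–19=8744, 20–39=3574, 40–59=10999, 60+=21630
— Period 2 —
Births: 3574 × 0.505 = 1805  |  10999 × 0.214 = 2354 → 4159
20–39: 8744 × 0.966 = 8447
40–59: 3574 × 0.949 = 3392
60+: 10999 × 0.962 + 21630 × 0.611 = 10581 + 13216 = 23797
Net migration: 40–59 + 560 → 3952; 60+ − 280 → 23517
Population now: 0–19=4159, 20–39=8447, 40–59=3952, 60+=23517
— Period 3 —
Births: 8447 × 0.505 = 4266  |  3952 × 0.214 = 846 → 5112
20–39: 4159 × 0.966 = 4018
40–59: 8447 × 0.949 = 8016
60+: 3952 × 0.962 + 23517 × 0.611 = 3802 + 14369 = 18171
Net migration: 40–59 + 560 → 8576; 60+ − 280 → 17891
Population now: 0–19=5112, 20–39=4018, 40–59=8576, 60+=17891
Scenario B total after 3 periods: 35597
Difference B − A = 35597 − 33477 = 2120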